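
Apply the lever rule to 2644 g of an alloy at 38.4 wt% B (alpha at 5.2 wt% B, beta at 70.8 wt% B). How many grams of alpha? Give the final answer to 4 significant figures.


f_alpha = (C_beta - C0) / (C_beta - C_alpha)
f_alpha = (70.8 - 38.4) / (70.8 - 5.2) = 0.493902
m_alpha = f_alpha * m_total = 0.493902 * 2644 = 1306 g


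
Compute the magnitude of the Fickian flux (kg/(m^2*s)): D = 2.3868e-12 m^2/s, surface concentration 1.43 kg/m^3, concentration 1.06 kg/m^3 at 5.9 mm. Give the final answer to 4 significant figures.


J = -D * (dC/dx) = D * (C1 - C2) / dx
J = 2.3868e-12 * (1.43 - 1.06) / 5.9e-03
J = 1.497e-10 kg/(m^2*s)


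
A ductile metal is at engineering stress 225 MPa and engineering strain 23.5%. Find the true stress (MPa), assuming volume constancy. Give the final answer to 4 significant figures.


sigma_true = sigma_eng * (1 + epsilon_eng)
sigma_true = 225 * (1 + 0.235)
sigma_true = 277.9 MPa


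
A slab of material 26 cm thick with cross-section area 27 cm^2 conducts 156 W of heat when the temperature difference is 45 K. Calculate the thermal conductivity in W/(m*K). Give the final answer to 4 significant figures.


k = Q*L / (A*dT)
L = 0.26 m, A = 2.7e-03 m^2
k = 156 * 0.26 / (2.7e-03 * 45)
k = 333.8 W/(m*K)


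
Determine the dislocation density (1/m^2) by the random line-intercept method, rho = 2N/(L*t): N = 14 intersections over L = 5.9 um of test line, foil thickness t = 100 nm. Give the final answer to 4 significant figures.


rho = 2N / (L * t)
L = 5.9 um = 5.9e-06 m, t = 100 nm = 1e-07 m
rho = 2 * 14 / (5.9e-06 * 1e-07)
rho = 4.746e+13 1/m^2


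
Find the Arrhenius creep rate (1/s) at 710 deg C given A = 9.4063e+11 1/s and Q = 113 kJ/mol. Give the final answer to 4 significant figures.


rate = A * exp(-Q / (R*T))
T = 710 + 273.15 = 983.15 K
rate = 9.4063e+11 * exp(-113e3 / (8.314 * 983.15))
rate = 932200 1/s


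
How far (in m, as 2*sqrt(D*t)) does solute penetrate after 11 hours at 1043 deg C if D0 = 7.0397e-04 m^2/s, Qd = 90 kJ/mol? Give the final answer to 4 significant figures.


Step 1: D = D0 * exp(-Qd/(R*T))
T = 1316.15 K
D = 7.0397e-04 * exp(-90e3 / (8.314 * 1316.15)) = 1.88606e-07 m^2/s
Step 2: L = 2*sqrt(D*t)
t = 11 h = 39600 s
L = 2*sqrt(1.88606e-07 * 39600) = 0.1728 m


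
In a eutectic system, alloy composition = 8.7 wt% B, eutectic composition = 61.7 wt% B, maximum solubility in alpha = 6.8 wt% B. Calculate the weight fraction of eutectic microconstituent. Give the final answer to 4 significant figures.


f_primary = (C_e - C0) / (C_e - C_alpha_max)
f_primary = (61.7 - 8.7) / (61.7 - 6.8)
f_primary = 0.965392
f_eutectic = 1 - 0.965392 = 0.03461


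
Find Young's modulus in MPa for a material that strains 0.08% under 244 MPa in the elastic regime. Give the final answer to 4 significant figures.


E = sigma / epsilon
epsilon = 0.08% = 8e-04
E = 244 / 8e-04
E = 305000 MPa


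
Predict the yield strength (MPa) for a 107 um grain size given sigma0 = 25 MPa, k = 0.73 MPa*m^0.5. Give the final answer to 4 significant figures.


sigma_y = sigma0 + k / sqrt(d)
d = 107 um = 1.07e-04 m
sigma_y = 25 + 0.73 / sqrt(1.07e-04)
sigma_y = 95.57 MPa


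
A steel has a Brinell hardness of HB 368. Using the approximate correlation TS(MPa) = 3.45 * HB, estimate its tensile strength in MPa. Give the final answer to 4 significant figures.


TS (MPa) = 3.45 * HB
TS = 3.45 * 368
TS = 1270 MPa


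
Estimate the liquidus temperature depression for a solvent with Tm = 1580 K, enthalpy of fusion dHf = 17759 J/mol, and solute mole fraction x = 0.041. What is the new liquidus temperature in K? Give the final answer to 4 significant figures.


dT = R*Tm^2*x / dHf
dT = 8.314 * 1580^2 * 0.041 / 17759
dT = 47.917 K
T_new = 1580 - 47.917 = 1532 K


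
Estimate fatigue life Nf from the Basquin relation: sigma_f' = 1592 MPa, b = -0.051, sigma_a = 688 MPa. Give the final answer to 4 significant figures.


sigma_a = sigma_f' * (2*Nf)^b
2*Nf = (sigma_a / sigma_f')^(1/b)
2*Nf = (688 / 1592)^(1/-0.051)
2*Nf = 1.39383e+07
Nf = 6.969e+06 cycles


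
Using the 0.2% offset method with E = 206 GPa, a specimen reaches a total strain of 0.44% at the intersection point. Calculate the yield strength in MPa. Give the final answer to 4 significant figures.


Offset strain = 0.002
Elastic strain at yield = total_strain - offset = 4.4e-03 - 0.002 = 2.4e-03
sigma_y = E * elastic_strain = 206000 * 2.4e-03
sigma_y = 494.4 MPa


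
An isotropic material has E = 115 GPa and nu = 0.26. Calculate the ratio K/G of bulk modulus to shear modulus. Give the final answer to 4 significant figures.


G = E / (2*(1+nu))
G = 115 / (2*(1+0.26)) = 45.6349 GPa
K = E / (3*(1-2*nu))
K = 115 / (3*(1-2*0.26)) = 79.8611 GPa
K/G = 79.8611 / 45.6349 = 1.75


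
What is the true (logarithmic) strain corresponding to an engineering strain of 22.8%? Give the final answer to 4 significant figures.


epsilon_true = ln(1 + epsilon_eng)
epsilon_true = ln(1 + 0.228)
epsilon_true = 0.2054


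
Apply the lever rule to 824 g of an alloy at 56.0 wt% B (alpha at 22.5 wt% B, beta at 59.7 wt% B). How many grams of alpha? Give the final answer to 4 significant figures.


f_alpha = (C_beta - C0) / (C_beta - C_alpha)
f_alpha = (59.7 - 56.0) / (59.7 - 22.5) = 0.0994624
m_alpha = f_alpha * m_total = 0.0994624 * 824 = 81.96 g


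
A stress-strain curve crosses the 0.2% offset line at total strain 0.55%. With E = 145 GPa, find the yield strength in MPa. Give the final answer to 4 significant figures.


Offset strain = 0.002
Elastic strain at yield = total_strain - offset = 5.5e-03 - 0.002 = 3.5e-03
sigma_y = E * elastic_strain = 145000 * 3.5e-03
sigma_y = 507.5 MPa


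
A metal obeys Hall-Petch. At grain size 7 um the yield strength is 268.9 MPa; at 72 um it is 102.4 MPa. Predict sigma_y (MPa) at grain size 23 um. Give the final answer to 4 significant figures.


sigma_y = sigma0 + k / sqrt(d)
1/sqrt(d1) = 1/sqrt(7e-06) = 377.964;  1/sqrt(d2) = 117.851
k = (sigma1 - sigma2) / (1/sqrt(d1) - 1/sqrt(d2)) = (268.9 - 102.4) / (377.964 - 117.851) = 0.640106 MPa*m^0.5
sigma0 = sigma1 - k/sqrt(d1) = 268.9 - 0.640106*377.964 = 26.9628 MPa
sigma_y(d3) = 26.9628 + 0.640106 / sqrt(2.3e-05) = 160.4 MPa


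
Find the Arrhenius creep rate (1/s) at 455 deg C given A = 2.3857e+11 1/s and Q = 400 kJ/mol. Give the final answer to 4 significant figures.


rate = A * exp(-Q / (R*T))
T = 455 + 273.15 = 728.15 K
rate = 2.3857e+11 * exp(-400e3 / (8.314 * 728.15))
rate = 4.81e-18 1/s


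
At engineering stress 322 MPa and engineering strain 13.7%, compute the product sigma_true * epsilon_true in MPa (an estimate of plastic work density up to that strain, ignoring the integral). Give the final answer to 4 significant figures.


sigma_true = sigma_eng * (1 + epsilon_eng)
sigma_true = 322 * (1 + 0.137) = 366.114 MPa
epsilon_true = ln(1 + epsilon_eng)
epsilon_true = ln(1 + 0.137) = 0.128393
sigma_true * epsilon_true = 366.114 * 0.128393 = 47.01 MPa


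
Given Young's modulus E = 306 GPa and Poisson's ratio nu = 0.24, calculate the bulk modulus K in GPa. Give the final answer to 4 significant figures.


K = E / (3*(1-2*nu))
K = 306 / (3*(1-2*0.24))
K = 196.2 GPa


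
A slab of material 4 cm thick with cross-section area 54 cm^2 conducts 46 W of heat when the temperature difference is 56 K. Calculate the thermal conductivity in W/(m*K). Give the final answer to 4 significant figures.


k = Q*L / (A*dT)
L = 0.04 m, A = 5.4e-03 m^2
k = 46 * 0.04 / (5.4e-03 * 56)
k = 6.085 W/(m*K)


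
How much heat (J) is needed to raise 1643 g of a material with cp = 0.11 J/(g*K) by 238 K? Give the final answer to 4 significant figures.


Q = m * cp * dT
Q = 1643 * 0.11 * 238
Q = 43010 J


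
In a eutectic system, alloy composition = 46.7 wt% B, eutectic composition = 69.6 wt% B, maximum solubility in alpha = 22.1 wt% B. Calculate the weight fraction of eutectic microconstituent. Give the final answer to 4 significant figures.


f_primary = (C_e - C0) / (C_e - C_alpha_max)
f_primary = (69.6 - 46.7) / (69.6 - 22.1)
f_primary = 0.482105
f_eutectic = 1 - 0.482105 = 0.5179


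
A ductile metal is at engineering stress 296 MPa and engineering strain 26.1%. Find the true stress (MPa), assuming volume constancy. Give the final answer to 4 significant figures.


sigma_true = sigma_eng * (1 + epsilon_eng)
sigma_true = 296 * (1 + 0.261)
sigma_true = 373.3 MPa


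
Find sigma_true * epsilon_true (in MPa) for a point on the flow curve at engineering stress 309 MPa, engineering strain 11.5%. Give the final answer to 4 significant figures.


sigma_true = sigma_eng * (1 + epsilon_eng)
sigma_true = 309 * (1 + 0.115) = 344.535 MPa
epsilon_true = ln(1 + epsilon_eng)
epsilon_true = ln(1 + 0.115) = 0.108854
sigma_true * epsilon_true = 344.535 * 0.108854 = 37.5 MPa


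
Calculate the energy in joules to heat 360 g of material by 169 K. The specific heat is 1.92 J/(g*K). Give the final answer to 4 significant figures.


Q = m * cp * dT
Q = 360 * 1.92 * 169
Q = 116800 J


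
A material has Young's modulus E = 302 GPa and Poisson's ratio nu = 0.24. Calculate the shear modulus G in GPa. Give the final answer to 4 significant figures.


G = E / (2*(1+nu))
G = 302 / (2*(1+0.24))
G = 121.8 GPa


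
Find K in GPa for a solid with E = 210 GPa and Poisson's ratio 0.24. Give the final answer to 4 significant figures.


K = E / (3*(1-2*nu))
K = 210 / (3*(1-2*0.24))
K = 134.6 GPa


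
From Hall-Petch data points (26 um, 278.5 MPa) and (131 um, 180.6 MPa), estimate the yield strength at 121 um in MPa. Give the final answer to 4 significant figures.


sigma_y = sigma0 + k / sqrt(d)
1/sqrt(d1) = 1/sqrt(2.6e-05) = 196.116;  1/sqrt(d2) = 87.3704
k = (sigma1 - sigma2) / (1/sqrt(d1) - 1/sqrt(d2)) = (278.5 - 180.6) / (196.116 - 87.3704) = 0.900265 MPa*m^0.5
sigma0 = sigma1 - k/sqrt(d1) = 278.5 - 0.900265*196.116 = 101.943 MPa
sigma_y(d3) = 101.943 + 0.900265 / sqrt(1.21e-04) = 183.8 MPa


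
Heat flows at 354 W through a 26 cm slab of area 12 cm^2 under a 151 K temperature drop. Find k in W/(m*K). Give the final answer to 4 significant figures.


k = Q*L / (A*dT)
L = 0.26 m, A = 1.2e-03 m^2
k = 354 * 0.26 / (1.2e-03 * 151)
k = 507.9 W/(m*K)


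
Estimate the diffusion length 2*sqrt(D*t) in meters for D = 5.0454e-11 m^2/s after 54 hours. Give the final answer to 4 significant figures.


t = 54 hr = 194400 s
Diffusion length = 2*sqrt(D*t)
= 2*sqrt(5.0454e-11 * 194400)
= 6.264e-03 m


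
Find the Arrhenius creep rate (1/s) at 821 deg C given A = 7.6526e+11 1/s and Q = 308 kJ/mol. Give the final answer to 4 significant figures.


rate = A * exp(-Q / (R*T))
T = 821 + 273.15 = 1094.15 K
rate = 7.6526e+11 * exp(-308e3 / (8.314 * 1094.15))
rate = 1.511e-03 1/s


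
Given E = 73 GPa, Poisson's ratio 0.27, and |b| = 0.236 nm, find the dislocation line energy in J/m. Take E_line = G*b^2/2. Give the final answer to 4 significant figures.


Step 1: G = E / (2*(1+nu))
G = 73 / (2*(1+0.27)) = 28.7402 GPa = 2.87402e+10 Pa
Step 2: E_line = G*b^2/2
b = 0.236 nm = 2.36e-10 m
E_line = 0.5 * 2.87402e+10 * (2.36e-10)^2 = 8.004e-10 J/m


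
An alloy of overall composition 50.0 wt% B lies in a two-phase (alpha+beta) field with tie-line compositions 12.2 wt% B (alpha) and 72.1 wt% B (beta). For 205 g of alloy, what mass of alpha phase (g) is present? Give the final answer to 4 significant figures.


f_alpha = (C_beta - C0) / (C_beta - C_alpha)
f_alpha = (72.1 - 50.0) / (72.1 - 12.2) = 0.368948
m_alpha = f_alpha * m_total = 0.368948 * 205 = 75.63 g


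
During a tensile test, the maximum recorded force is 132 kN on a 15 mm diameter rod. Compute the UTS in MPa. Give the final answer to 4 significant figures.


A0 = pi*(d/2)^2 = pi*(15/2)^2 = 176.715 mm^2
UTS = F_max / A0 = 132*1000 / 176.715
UTS = 747 MPa


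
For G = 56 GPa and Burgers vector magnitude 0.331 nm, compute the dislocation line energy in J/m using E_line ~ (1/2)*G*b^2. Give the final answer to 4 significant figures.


E = G*b^2/2
b = 0.331 nm = 3.31e-10 m
G = 56 GPa = 5.6e+10 Pa
E = 0.5 * 5.6e+10 * (3.31e-10)^2
E = 3.068e-09 J/m


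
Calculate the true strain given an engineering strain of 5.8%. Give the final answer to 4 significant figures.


epsilon_true = ln(1 + epsilon_eng)
epsilon_true = ln(1 + 0.058)
epsilon_true = 0.05638


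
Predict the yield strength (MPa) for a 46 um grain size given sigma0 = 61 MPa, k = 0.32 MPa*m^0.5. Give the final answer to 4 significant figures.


sigma_y = sigma0 + k / sqrt(d)
d = 46 um = 4.6e-05 m
sigma_y = 61 + 0.32 / sqrt(4.6e-05)
sigma_y = 108.2 MPa


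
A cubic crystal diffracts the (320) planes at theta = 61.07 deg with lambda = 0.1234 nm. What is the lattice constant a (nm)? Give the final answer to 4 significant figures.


d = lambda / (2*sin(theta))
d = 0.1234 / (2*sin(61.07 deg))
d = 0.0704973 nm
a = d * sqrt(h^2+k^2+l^2) = 0.0704973 * sqrt(13)
a = 0.2542 nm


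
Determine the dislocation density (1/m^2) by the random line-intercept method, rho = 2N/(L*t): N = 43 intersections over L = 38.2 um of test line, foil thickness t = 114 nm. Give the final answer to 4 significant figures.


rho = 2N / (L * t)
L = 38.2 um = 3.82e-05 m, t = 114 nm = 1.14e-07 m
rho = 2 * 43 / (3.82e-05 * 1.14e-07)
rho = 1.975e+13 1/m^2


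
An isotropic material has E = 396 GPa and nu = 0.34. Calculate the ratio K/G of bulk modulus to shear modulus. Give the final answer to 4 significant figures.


G = E / (2*(1+nu))
G = 396 / (2*(1+0.34)) = 147.761 GPa
K = E / (3*(1-2*nu))
K = 396 / (3*(1-2*0.34)) = 412.5 GPa
K/G = 412.5 / 147.761 = 2.792


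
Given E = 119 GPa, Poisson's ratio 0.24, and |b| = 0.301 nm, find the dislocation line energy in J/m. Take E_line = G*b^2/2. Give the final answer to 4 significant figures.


Step 1: G = E / (2*(1+nu))
G = 119 / (2*(1+0.24)) = 47.9839 GPa = 4.79839e+10 Pa
Step 2: E_line = G*b^2/2
b = 0.301 nm = 3.01e-10 m
E_line = 0.5 * 4.79839e+10 * (3.01e-10)^2 = 2.174e-09 J/m


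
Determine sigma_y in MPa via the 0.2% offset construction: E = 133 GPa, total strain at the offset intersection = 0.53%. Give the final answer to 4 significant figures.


Offset strain = 0.002
Elastic strain at yield = total_strain - offset = 5.3e-03 - 0.002 = 3.3e-03
sigma_y = E * elastic_strain = 133000 * 3.3e-03
sigma_y = 438.9 MPa


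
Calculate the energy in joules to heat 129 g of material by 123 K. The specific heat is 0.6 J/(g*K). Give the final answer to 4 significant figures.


Q = m * cp * dT
Q = 129 * 0.6 * 123
Q = 9520 J


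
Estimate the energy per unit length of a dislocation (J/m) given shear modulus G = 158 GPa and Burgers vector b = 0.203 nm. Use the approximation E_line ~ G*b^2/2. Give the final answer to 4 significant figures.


E = G*b^2/2
b = 0.203 nm = 2.03e-10 m
G = 158 GPa = 1.58e+11 Pa
E = 0.5 * 1.58e+11 * (2.03e-10)^2
E = 3.256e-09 J/m


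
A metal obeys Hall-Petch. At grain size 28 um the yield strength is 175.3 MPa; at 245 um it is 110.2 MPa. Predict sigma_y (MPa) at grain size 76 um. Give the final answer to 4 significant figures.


sigma_y = sigma0 + k / sqrt(d)
1/sqrt(d1) = 1/sqrt(2.8e-05) = 188.982;  1/sqrt(d2) = 63.8877
k = (sigma1 - sigma2) / (1/sqrt(d1) - 1/sqrt(d2)) = (175.3 - 110.2) / (188.982 - 63.8877) = 0.520406 MPa*m^0.5
sigma0 = sigma1 - k/sqrt(d1) = 175.3 - 0.520406*188.982 = 76.9525 MPa
sigma_y(d3) = 76.9525 + 0.520406 / sqrt(7.6e-05) = 136.6 MPa


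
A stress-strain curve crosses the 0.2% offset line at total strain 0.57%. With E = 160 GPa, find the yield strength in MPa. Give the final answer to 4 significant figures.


Offset strain = 0.002
Elastic strain at yield = total_strain - offset = 5.7e-03 - 0.002 = 3.7e-03
sigma_y = E * elastic_strain = 160000 * 3.7e-03
sigma_y = 592 MPa


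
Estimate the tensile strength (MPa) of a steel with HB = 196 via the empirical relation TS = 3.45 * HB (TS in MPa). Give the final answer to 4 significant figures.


TS (MPa) = 3.45 * HB
TS = 3.45 * 196
TS = 676.2 MPa


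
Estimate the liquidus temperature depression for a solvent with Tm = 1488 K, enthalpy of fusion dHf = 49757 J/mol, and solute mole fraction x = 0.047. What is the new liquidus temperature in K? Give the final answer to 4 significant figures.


dT = R*Tm^2*x / dHf
dT = 8.314 * 1488^2 * 0.047 / 49757
dT = 17.3884 K
T_new = 1488 - 17.3884 = 1471 K


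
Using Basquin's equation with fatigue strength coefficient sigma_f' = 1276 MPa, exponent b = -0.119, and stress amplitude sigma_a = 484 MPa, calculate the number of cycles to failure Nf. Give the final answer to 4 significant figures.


sigma_a = sigma_f' * (2*Nf)^b
2*Nf = (sigma_a / sigma_f')^(1/b)
2*Nf = (484 / 1276)^(1/-0.119)
2*Nf = 3450.32
Nf = 1725 cycles


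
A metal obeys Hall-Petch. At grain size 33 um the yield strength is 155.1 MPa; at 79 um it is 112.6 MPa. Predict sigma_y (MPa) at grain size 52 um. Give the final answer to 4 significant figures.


sigma_y = sigma0 + k / sqrt(d)
1/sqrt(d1) = 1/sqrt(3.3e-05) = 174.078;  1/sqrt(d2) = 112.509
k = (sigma1 - sigma2) / (1/sqrt(d1) - 1/sqrt(d2)) = (155.1 - 112.6) / (174.078 - 112.509) = 0.690284 MPa*m^0.5
sigma0 = sigma1 - k/sqrt(d1) = 155.1 - 0.690284*174.078 = 34.937 MPa
sigma_y(d3) = 34.937 + 0.690284 / sqrt(5.2e-05) = 130.7 MPa


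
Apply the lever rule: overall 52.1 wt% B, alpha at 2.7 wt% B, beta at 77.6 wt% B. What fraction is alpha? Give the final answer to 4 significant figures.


f_alpha = (C_beta - C0) / (C_beta - C_alpha)
f_alpha = (77.6 - 52.1) / (77.6 - 2.7)
f_alpha = 0.3405


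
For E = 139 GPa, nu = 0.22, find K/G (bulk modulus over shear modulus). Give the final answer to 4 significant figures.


G = E / (2*(1+nu))
G = 139 / (2*(1+0.22)) = 56.9672 GPa
K = E / (3*(1-2*nu))
K = 139 / (3*(1-2*0.22)) = 82.7381 GPa
K/G = 82.7381 / 56.9672 = 1.452


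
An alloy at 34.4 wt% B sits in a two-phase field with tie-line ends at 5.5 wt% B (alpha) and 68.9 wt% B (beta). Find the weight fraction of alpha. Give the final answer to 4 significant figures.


f_alpha = (C_beta - C0) / (C_beta - C_alpha)
f_alpha = (68.9 - 34.4) / (68.9 - 5.5)
f_alpha = 0.5442


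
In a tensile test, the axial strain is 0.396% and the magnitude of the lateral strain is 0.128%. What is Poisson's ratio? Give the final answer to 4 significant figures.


nu = -epsilon_lat / epsilon_axial
Lateral strain is contraction (negative), so using magnitudes:
nu = 0.128 / 0.396
nu = 0.3232


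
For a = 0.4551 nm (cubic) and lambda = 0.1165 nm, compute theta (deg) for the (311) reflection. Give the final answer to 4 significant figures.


d = a / sqrt(h^2+k^2+l^2)
d = 0.4551 / sqrt(11) = 0.137218 nm
lambda = 2*d*sin(theta)  =>  sin(theta) = lambda / (2*d)
sin(theta) = 0.1165 / (2 * 0.137218) = 0.424508
theta = 25.12 deg


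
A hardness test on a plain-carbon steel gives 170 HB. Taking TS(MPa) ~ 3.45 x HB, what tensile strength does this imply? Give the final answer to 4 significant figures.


TS (MPa) = 3.45 * HB
TS = 3.45 * 170
TS = 586.5 MPa


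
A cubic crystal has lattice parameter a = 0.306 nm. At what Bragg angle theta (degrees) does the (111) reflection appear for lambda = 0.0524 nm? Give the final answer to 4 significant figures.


d = a / sqrt(h^2+k^2+l^2)
d = 0.306 / sqrt(3) = 0.176669 nm
lambda = 2*d*sin(theta)  =>  sin(theta) = lambda / (2*d)
sin(theta) = 0.0524 / (2 * 0.176669) = 0.1483
theta = 8.528 deg


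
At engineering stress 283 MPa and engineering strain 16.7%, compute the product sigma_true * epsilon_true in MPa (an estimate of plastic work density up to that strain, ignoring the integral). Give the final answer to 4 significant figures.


sigma_true = sigma_eng * (1 + epsilon_eng)
sigma_true = 283 * (1 + 0.167) = 330.261 MPa
epsilon_true = ln(1 + epsilon_eng)
epsilon_true = ln(1 + 0.167) = 0.154436
sigma_true * epsilon_true = 330.261 * 0.154436 = 51 MPa


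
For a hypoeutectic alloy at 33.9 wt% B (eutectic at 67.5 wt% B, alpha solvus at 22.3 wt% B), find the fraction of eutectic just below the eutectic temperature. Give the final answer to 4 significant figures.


f_primary = (C_e - C0) / (C_e - C_alpha_max)
f_primary = (67.5 - 33.9) / (67.5 - 22.3)
f_primary = 0.743363
f_eutectic = 1 - 0.743363 = 0.2566


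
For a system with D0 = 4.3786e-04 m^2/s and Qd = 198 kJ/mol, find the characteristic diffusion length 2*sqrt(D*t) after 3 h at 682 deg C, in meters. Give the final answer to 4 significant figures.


Step 1: D = D0 * exp(-Qd/(R*T))
T = 955.15 K
D = 4.3786e-04 * exp(-198e3 / (8.314 * 955.15)) = 6.49898e-15 m^2/s
Step 2: L = 2*sqrt(D*t)
t = 3 h = 10800 s
L = 2*sqrt(6.49898e-15 * 10800) = 1.676e-05 m


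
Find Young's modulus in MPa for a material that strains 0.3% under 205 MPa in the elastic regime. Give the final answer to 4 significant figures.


E = sigma / epsilon
epsilon = 0.3% = 3e-03
E = 205 / 3e-03
E = 68330 MPa


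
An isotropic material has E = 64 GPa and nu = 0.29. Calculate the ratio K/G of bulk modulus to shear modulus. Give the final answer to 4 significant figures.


G = E / (2*(1+nu))
G = 64 / (2*(1+0.29)) = 24.8062 GPa
K = E / (3*(1-2*nu))
K = 64 / (3*(1-2*0.29)) = 50.7937 GPa
K/G = 50.7937 / 24.8062 = 2.048


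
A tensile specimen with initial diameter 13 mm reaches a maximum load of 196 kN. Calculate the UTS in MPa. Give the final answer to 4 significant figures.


A0 = pi*(d/2)^2 = pi*(13/2)^2 = 132.732 mm^2
UTS = F_max / A0 = 196*1000 / 132.732
UTS = 1477 MPa


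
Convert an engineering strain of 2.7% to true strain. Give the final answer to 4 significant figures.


epsilon_true = ln(1 + epsilon_eng)
epsilon_true = ln(1 + 0.027)
epsilon_true = 0.02664


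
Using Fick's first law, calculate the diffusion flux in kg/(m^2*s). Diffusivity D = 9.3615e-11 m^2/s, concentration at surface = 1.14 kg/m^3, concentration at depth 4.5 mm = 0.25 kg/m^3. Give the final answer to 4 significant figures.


J = -D * (dC/dx) = D * (C1 - C2) / dx
J = 9.3615e-11 * (1.14 - 0.25) / 4.5e-03
J = 1.851e-08 kg/(m^2*s)


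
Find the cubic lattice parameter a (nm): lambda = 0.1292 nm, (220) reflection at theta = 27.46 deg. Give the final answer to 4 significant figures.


d = lambda / (2*sin(theta))
d = 0.1292 / (2*sin(27.46 deg))
d = 0.140091 nm
a = d * sqrt(h^2+k^2+l^2) = 0.140091 * sqrt(8)
a = 0.3962 nm


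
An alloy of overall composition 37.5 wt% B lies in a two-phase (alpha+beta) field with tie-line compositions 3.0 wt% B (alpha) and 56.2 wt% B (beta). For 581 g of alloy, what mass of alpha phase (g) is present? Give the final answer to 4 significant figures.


f_alpha = (C_beta - C0) / (C_beta - C_alpha)
f_alpha = (56.2 - 37.5) / (56.2 - 3.0) = 0.351504
m_alpha = f_alpha * m_total = 0.351504 * 581 = 204.2 g


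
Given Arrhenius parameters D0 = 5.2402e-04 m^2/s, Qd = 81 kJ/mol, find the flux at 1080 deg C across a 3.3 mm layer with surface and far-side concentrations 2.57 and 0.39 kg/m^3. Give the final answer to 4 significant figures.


Step 1: D = D0 * exp(-Qd/(R*T))
T = 1080 + 273.15 = 1353.15 K
D = 5.2402e-04 * exp(-81e3 / (8.314 * 1353.15)) = 3.91248e-07 m^2/s
Step 2: J = D * (C1 - C2) / dx
J = 3.91248e-07 * (2.57 - 0.39) / 3.3e-03
J = 2.585e-04 kg/(m^2*s)


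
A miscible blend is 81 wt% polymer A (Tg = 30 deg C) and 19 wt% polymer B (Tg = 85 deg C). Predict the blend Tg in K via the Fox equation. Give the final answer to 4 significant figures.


1/Tg = w1/Tg1 + w2/Tg2 (in Kelvin)
Tg1 = 303.15 K, Tg2 = 358.15 K
1/Tg = 0.81/303.15 + 0.19/358.15
Tg = 312.3 K


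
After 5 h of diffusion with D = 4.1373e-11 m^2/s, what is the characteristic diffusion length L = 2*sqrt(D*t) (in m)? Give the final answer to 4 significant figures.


t = 5 hr = 18000 s
Diffusion length = 2*sqrt(D*t)
= 2*sqrt(4.1373e-11 * 18000)
= 1.726e-03 m


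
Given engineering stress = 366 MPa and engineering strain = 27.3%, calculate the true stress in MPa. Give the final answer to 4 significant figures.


sigma_true = sigma_eng * (1 + epsilon_eng)
sigma_true = 366 * (1 + 0.273)
sigma_true = 465.9 MPa


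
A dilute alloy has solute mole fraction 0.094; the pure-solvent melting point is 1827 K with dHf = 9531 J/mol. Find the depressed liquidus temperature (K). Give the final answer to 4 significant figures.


dT = R*Tm^2*x / dHf
dT = 8.314 * 1827^2 * 0.094 / 9531
dT = 273.701 K
T_new = 1827 - 273.701 = 1553 K


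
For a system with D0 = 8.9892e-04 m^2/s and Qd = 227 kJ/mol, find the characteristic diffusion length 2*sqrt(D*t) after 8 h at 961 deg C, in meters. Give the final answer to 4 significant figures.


Step 1: D = D0 * exp(-Qd/(R*T))
T = 1234.15 K
D = 8.9892e-04 * exp(-227e3 / (8.314 * 1234.15)) = 2.21686e-13 m^2/s
Step 2: L = 2*sqrt(D*t)
t = 8 h = 28800 s
L = 2*sqrt(2.21686e-13 * 28800) = 1.598e-04 m


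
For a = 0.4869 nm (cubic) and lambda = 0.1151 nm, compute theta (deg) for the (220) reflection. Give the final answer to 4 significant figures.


d = a / sqrt(h^2+k^2+l^2)
d = 0.4869 / sqrt(8) = 0.172145 nm
lambda = 2*d*sin(theta)  =>  sin(theta) = lambda / (2*d)
sin(theta) = 0.1151 / (2 * 0.172145) = 0.334311
theta = 19.53 deg


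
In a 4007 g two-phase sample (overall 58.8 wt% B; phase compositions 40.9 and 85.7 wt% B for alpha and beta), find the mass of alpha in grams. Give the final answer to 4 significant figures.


f_alpha = (C_beta - C0) / (C_beta - C_alpha)
f_alpha = (85.7 - 58.8) / (85.7 - 40.9) = 0.600446
m_alpha = f_alpha * m_total = 0.600446 * 4007 = 2406 g


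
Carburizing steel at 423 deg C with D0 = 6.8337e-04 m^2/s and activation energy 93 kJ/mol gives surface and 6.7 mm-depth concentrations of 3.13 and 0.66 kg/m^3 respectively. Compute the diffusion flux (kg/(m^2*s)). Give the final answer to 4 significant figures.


Step 1: D = D0 * exp(-Qd/(R*T))
T = 423 + 273.15 = 696.15 K
D = 6.8337e-04 * exp(-93e3 / (8.314 * 696.15)) = 7.18256e-11 m^2/s
Step 2: J = D * (C1 - C2) / dx
J = 7.18256e-11 * (3.13 - 0.66) / 6.7e-03
J = 2.648e-08 kg/(m^2*s)


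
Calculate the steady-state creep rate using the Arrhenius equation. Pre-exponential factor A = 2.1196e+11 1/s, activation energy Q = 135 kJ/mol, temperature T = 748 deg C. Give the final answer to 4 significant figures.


rate = A * exp(-Q / (R*T))
T = 748 + 273.15 = 1021.15 K
rate = 2.1196e+11 * exp(-135e3 / (8.314 * 1021.15))
rate = 26330 1/s


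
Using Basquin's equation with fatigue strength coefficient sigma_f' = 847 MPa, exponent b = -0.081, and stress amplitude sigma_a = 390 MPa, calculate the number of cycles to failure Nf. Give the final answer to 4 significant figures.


sigma_a = sigma_f' * (2*Nf)^b
2*Nf = (sigma_a / sigma_f')^(1/b)
2*Nf = (390 / 847)^(1/-0.081)
2*Nf = 14396.5
Nf = 7198 cycles


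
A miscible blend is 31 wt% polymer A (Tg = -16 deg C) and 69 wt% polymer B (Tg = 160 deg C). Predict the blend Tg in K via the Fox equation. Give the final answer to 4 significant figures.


1/Tg = w1/Tg1 + w2/Tg2 (in Kelvin)
Tg1 = 257.15 K, Tg2 = 433.15 K
1/Tg = 0.31/257.15 + 0.69/433.15
Tg = 357.3 K


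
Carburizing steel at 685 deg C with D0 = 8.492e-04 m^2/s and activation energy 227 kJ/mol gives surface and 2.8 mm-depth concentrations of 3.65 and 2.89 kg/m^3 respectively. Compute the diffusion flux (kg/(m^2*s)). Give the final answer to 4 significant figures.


Step 1: D = D0 * exp(-Qd/(R*T))
T = 685 + 273.15 = 958.15 K
D = 8.492e-04 * exp(-227e3 / (8.314 * 958.15)) = 3.57601e-16 m^2/s
Step 2: J = D * (C1 - C2) / dx
J = 3.57601e-16 * (3.65 - 2.89) / 2.8e-03
J = 9.706e-14 kg/(m^2*s)


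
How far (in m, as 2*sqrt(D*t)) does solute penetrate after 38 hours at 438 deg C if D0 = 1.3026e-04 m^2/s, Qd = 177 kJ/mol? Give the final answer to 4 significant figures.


Step 1: D = D0 * exp(-Qd/(R*T))
T = 711.15 K
D = 1.3026e-04 * exp(-177e3 / (8.314 * 711.15)) = 1.29875e-17 m^2/s
Step 2: L = 2*sqrt(D*t)
t = 38 h = 136800 s
L = 2*sqrt(1.29875e-17 * 136800) = 2.666e-06 m


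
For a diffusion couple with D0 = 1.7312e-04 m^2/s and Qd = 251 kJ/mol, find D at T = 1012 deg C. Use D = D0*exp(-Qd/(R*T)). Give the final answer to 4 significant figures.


D = D0 * exp(-Qd / (R*T))
T = 1285.15 K
D = 1.7312e-04 * exp(-251e3 / (8.314 * 1285.15))
D = 1.087e-14 m^2/s


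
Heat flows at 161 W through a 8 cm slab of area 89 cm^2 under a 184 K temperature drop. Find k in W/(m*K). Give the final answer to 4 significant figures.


k = Q*L / (A*dT)
L = 0.08 m, A = 8.9e-03 m^2
k = 161 * 0.08 / (8.9e-03 * 184)
k = 7.865 W/(m*K)


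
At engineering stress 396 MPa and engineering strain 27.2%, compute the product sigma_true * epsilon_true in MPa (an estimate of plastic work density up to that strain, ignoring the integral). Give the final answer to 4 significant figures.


sigma_true = sigma_eng * (1 + epsilon_eng)
sigma_true = 396 * (1 + 0.272) = 503.712 MPa
epsilon_true = ln(1 + epsilon_eng)
epsilon_true = ln(1 + 0.272) = 0.24059
sigma_true * epsilon_true = 503.712 * 0.24059 = 121.2 MPa


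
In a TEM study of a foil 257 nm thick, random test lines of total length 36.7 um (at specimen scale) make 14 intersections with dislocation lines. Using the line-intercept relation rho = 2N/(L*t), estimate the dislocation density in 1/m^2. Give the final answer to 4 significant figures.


rho = 2N / (L * t)
L = 36.7 um = 3.67e-05 m, t = 257 nm = 2.57e-07 m
rho = 2 * 14 / (3.67e-05 * 2.57e-07)
rho = 2.969e+12 1/m^2


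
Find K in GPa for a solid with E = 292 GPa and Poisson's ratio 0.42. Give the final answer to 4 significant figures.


K = E / (3*(1-2*nu))
K = 292 / (3*(1-2*0.42))
K = 608.3 GPa


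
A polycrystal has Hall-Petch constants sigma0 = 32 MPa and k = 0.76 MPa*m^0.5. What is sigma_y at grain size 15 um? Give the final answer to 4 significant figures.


sigma_y = sigma0 + k / sqrt(d)
d = 15 um = 1.5e-05 m
sigma_y = 32 + 0.76 / sqrt(1.5e-05)
sigma_y = 228.2 MPa


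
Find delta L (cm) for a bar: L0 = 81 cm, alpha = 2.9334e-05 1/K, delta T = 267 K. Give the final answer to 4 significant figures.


dL = L0 * alpha * dT
dL = 81 * 2.9334e-05 * 267
dL = 0.6344 cm


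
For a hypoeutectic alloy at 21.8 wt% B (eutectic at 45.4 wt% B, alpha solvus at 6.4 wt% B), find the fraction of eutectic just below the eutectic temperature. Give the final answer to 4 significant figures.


f_primary = (C_e - C0) / (C_e - C_alpha_max)
f_primary = (45.4 - 21.8) / (45.4 - 6.4)
f_primary = 0.605128
f_eutectic = 1 - 0.605128 = 0.3949


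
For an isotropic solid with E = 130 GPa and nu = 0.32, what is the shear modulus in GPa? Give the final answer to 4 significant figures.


G = E / (2*(1+nu))
G = 130 / (2*(1+0.32))
G = 49.24 GPa


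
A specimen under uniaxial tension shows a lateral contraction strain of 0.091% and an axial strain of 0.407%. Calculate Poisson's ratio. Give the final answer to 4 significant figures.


nu = -epsilon_lat / epsilon_axial
Lateral strain is contraction (negative), so using magnitudes:
nu = 0.091 / 0.407
nu = 0.2236


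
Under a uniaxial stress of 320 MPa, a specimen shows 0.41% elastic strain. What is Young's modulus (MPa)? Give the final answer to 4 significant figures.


E = sigma / epsilon
epsilon = 0.41% = 4.1e-03
E = 320 / 4.1e-03
E = 78050 MPa


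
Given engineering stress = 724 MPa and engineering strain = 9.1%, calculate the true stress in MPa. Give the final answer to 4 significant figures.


sigma_true = sigma_eng * (1 + epsilon_eng)
sigma_true = 724 * (1 + 0.091)
sigma_true = 789.9 MPa


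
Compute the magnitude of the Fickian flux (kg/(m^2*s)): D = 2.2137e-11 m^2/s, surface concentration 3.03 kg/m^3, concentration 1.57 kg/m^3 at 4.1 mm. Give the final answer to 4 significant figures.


J = -D * (dC/dx) = D * (C1 - C2) / dx
J = 2.2137e-11 * (3.03 - 1.57) / 4.1e-03
J = 7.883e-09 kg/(m^2*s)


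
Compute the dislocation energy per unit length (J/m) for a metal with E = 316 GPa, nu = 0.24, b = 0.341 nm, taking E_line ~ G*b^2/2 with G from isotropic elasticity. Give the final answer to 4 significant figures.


Step 1: G = E / (2*(1+nu))
G = 316 / (2*(1+0.24)) = 127.419 GPa = 1.27419e+11 Pa
Step 2: E_line = G*b^2/2
b = 0.341 nm = 3.41e-10 m
E_line = 0.5 * 1.27419e+11 * (3.41e-10)^2 = 7.408e-09 J/m


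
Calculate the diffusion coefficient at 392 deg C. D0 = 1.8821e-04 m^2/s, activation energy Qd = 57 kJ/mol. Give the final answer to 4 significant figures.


D = D0 * exp(-Qd / (R*T))
T = 665.15 K
D = 1.8821e-04 * exp(-57e3 / (8.314 * 665.15))
D = 6.284e-09 m^2/s


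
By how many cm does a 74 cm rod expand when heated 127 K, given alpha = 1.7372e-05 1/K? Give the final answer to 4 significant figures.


dL = L0 * alpha * dT
dL = 74 * 1.7372e-05 * 127
dL = 0.1633 cm


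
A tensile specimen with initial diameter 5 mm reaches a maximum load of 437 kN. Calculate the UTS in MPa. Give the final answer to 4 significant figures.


A0 = pi*(d/2)^2 = pi*(5/2)^2 = 19.635 mm^2
UTS = F_max / A0 = 437*1000 / 19.635
UTS = 22260 MPa


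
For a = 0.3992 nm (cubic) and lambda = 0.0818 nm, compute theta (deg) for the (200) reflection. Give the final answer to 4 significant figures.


d = a / sqrt(h^2+k^2+l^2)
d = 0.3992 / sqrt(4) = 0.1996 nm
lambda = 2*d*sin(theta)  =>  sin(theta) = lambda / (2*d)
sin(theta) = 0.0818 / (2 * 0.1996) = 0.20491
theta = 11.82 deg


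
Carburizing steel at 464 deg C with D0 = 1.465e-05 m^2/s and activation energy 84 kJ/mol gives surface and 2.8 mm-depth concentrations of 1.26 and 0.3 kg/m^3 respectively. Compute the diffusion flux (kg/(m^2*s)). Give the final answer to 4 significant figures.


Step 1: D = D0 * exp(-Qd/(R*T))
T = 464 + 273.15 = 737.15 K
D = 1.465e-05 * exp(-84e3 / (8.314 * 737.15)) = 1.63441e-11 m^2/s
Step 2: J = D * (C1 - C2) / dx
J = 1.63441e-11 * (1.26 - 0.3) / 2.8e-03
J = 5.604e-09 kg/(m^2*s)


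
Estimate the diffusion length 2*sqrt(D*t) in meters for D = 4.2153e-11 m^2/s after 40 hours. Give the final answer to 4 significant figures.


t = 40 hr = 144000 s
Diffusion length = 2*sqrt(D*t)
= 2*sqrt(4.2153e-11 * 144000)
= 4.927e-03 m


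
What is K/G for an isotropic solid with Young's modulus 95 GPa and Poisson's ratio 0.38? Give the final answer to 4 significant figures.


G = E / (2*(1+nu))
G = 95 / (2*(1+0.38)) = 34.4203 GPa
K = E / (3*(1-2*nu))
K = 95 / (3*(1-2*0.38)) = 131.944 GPa
K/G = 131.944 / 34.4203 = 3.833


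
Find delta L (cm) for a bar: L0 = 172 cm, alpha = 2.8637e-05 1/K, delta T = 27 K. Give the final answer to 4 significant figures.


dL = L0 * alpha * dT
dL = 172 * 2.8637e-05 * 27
dL = 0.133 cm


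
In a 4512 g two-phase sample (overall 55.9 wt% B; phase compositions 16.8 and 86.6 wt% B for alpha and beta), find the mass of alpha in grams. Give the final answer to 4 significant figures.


f_alpha = (C_beta - C0) / (C_beta - C_alpha)
f_alpha = (86.6 - 55.9) / (86.6 - 16.8) = 0.439828
m_alpha = f_alpha * m_total = 0.439828 * 4512 = 1985 g


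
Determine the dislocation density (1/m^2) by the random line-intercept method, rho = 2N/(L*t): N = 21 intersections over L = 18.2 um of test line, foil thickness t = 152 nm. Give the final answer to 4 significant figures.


rho = 2N / (L * t)
L = 18.2 um = 1.82e-05 m, t = 152 nm = 1.52e-07 m
rho = 2 * 21 / (1.82e-05 * 1.52e-07)
rho = 1.518e+13 1/m^2


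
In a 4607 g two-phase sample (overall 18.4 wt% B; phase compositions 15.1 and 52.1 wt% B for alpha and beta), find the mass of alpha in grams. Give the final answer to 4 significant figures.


f_alpha = (C_beta - C0) / (C_beta - C_alpha)
f_alpha = (52.1 - 18.4) / (52.1 - 15.1) = 0.910811
m_alpha = f_alpha * m_total = 0.910811 * 4607 = 4196 g


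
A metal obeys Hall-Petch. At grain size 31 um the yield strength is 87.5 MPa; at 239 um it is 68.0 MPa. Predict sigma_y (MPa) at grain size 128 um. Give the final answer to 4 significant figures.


sigma_y = sigma0 + k / sqrt(d)
1/sqrt(d1) = 1/sqrt(3.1e-05) = 179.605;  1/sqrt(d2) = 64.6846
k = (sigma1 - sigma2) / (1/sqrt(d1) - 1/sqrt(d2)) = (87.5 - 68.0) / (179.605 - 64.6846) = 0.169682 MPa*m^0.5
sigma0 = sigma1 - k/sqrt(d1) = 87.5 - 0.169682*179.605 = 57.0242 MPa
sigma_y(d3) = 57.0242 + 0.169682 / sqrt(1.28e-04) = 72.02 MPa


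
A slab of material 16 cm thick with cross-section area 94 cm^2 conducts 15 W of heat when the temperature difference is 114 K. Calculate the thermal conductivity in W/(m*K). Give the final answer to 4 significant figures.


k = Q*L / (A*dT)
L = 0.16 m, A = 9.4e-03 m^2
k = 15 * 0.16 / (9.4e-03 * 114)
k = 2.24 W/(m*K)


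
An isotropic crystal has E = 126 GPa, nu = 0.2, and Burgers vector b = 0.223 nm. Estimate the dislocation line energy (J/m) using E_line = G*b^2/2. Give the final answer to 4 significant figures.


Step 1: G = E / (2*(1+nu))
G = 126 / (2*(1+0.2)) = 52.5 GPa = 5.25e+10 Pa
Step 2: E_line = G*b^2/2
b = 0.223 nm = 2.23e-10 m
E_line = 0.5 * 5.25e+10 * (2.23e-10)^2 = 1.305e-09 J/m


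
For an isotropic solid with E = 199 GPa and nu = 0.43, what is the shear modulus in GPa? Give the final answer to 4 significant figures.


G = E / (2*(1+nu))
G = 199 / (2*(1+0.43))
G = 69.58 GPa


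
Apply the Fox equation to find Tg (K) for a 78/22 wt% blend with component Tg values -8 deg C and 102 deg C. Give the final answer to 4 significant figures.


1/Tg = w1/Tg1 + w2/Tg2 (in Kelvin)
Tg1 = 265.15 K, Tg2 = 375.15 K
1/Tg = 0.78/265.15 + 0.22/375.15
Tg = 283.4 K


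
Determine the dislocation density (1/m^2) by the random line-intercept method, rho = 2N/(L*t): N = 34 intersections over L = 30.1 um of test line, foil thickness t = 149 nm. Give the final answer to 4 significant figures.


rho = 2N / (L * t)
L = 30.1 um = 3.01e-05 m, t = 149 nm = 1.49e-07 m
rho = 2 * 34 / (3.01e-05 * 1.49e-07)
rho = 1.516e+13 1/m^2


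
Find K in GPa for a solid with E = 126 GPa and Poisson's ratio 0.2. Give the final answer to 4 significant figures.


K = E / (3*(1-2*nu))
K = 126 / (3*(1-2*0.2))
K = 70 GPa


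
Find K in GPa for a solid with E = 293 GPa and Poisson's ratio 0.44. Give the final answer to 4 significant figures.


K = E / (3*(1-2*nu))
K = 293 / (3*(1-2*0.44))
K = 813.9 GPa


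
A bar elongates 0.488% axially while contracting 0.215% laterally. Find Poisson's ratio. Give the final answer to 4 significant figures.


nu = -epsilon_lat / epsilon_axial
Lateral strain is contraction (negative), so using magnitudes:
nu = 0.215 / 0.488
nu = 0.4406


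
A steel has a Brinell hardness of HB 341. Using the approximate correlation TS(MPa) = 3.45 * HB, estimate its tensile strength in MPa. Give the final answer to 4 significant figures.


TS (MPa) = 3.45 * HB
TS = 3.45 * 341
TS = 1176 MPa


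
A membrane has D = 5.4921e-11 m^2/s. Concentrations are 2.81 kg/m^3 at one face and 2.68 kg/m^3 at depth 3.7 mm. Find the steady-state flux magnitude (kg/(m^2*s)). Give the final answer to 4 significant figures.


J = -D * (dC/dx) = D * (C1 - C2) / dx
J = 5.4921e-11 * (2.81 - 2.68) / 3.7e-03
J = 1.93e-09 kg/(m^2*s)


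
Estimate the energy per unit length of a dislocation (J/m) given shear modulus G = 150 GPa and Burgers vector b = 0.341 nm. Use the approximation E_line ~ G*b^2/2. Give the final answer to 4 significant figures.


E = G*b^2/2
b = 0.341 nm = 3.41e-10 m
G = 150 GPa = 1.5e+11 Pa
E = 0.5 * 1.5e+11 * (3.41e-10)^2
E = 8.721e-09 J/m


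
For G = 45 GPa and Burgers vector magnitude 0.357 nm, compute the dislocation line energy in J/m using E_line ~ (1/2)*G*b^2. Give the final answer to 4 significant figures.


E = G*b^2/2
b = 0.357 nm = 3.57e-10 m
G = 45 GPa = 4.5e+10 Pa
E = 0.5 * 4.5e+10 * (3.57e-10)^2
E = 2.868e-09 J/m


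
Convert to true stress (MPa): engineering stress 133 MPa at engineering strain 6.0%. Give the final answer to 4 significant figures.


sigma_true = sigma_eng * (1 + epsilon_eng)
sigma_true = 133 * (1 + 0.06)
sigma_true = 141 MPa


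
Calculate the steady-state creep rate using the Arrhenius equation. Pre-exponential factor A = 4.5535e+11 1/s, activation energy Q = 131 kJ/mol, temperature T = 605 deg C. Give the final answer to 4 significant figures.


rate = A * exp(-Q / (R*T))
T = 605 + 273.15 = 878.15 K
rate = 4.5535e+11 * exp(-131e3 / (8.314 * 878.15))
rate = 7343 1/s
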